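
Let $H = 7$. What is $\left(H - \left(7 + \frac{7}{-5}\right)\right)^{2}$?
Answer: $\frac{49}{25} \approx 1.96$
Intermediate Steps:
$\left(H - \left(7 + \frac{7}{-5}\right)\right)^{2} = \left(7 - \left(7 + \frac{7}{-5}\right)\right)^{2} = \left(7 - \frac{28}{5}\right)^{2} = \left(\frac{7}{5}\right)^{2} = \frac{49}{25}$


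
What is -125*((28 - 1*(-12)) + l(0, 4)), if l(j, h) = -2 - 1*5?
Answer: -4125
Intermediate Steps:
l(j, h) = -7 (l(j, h) = -2 - 5 = -7)
-125*((28 - 1*(-12)) + l(0, 4)) = -125*((28 - 1*(-12)) - 7) = -125*((28 + 12) - 7) = -125*(40 - 7) = -125*33 = -4125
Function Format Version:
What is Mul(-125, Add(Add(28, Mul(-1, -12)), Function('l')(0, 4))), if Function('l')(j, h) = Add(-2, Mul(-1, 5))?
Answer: -4125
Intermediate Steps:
Function('l')(j, h) = -7 (Function('l')(j, h) = Add(-2, -5) = -7)
Mul(-125, Add(Add(28, Mul(-1, -12)), Function('l')(0, 4))) = Mul(-125, Add(Add(28, Mul(-1, -12)), -7)) = Mul(-125, Add(Add(28, 12), -7)) = Mul(-125, Add(40, -7)) = Mul(-125, 33) = -4125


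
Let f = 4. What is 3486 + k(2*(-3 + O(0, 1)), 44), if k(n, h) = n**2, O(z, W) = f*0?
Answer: 3522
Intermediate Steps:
O(z, W) = 0 (O(z, W) = 4*0 = 0)
3486 + k(2*(-3 + O(0, 1)), 44) = 3486 + (2*(-3 + 0))**2 = 3486 + (2*(-3))**2 = 3486 + (-6)**2 = 3486 + 36 = 3522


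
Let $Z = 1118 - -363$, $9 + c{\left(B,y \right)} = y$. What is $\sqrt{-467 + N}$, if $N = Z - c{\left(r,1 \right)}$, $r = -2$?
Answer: $\sqrt{1022} \approx 31.969$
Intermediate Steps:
$c{\left(B,y \right)} = -9 + y$
$Z = 1481$ ($Z = 1118 + 363 = 1481$)
$N = 1489$ ($N = 1481 - \left(-9 + 1\right) = 1481 - -8 = 1481 + 8 = 1489$)
$\sqrt{-467 + N} = \sqrt{-467 + 1489} = \sqrt{1022}$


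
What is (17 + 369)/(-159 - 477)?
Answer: -193/318 ≈ -0.60692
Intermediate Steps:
(17 + 369)/(-159 - 477) = 386/(-636) = 386*(-1/636) = -193/318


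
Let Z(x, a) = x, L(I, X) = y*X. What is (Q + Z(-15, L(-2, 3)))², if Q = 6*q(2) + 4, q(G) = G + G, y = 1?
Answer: 169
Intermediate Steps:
L(I, X) = X (L(I, X) = 1*X = X)
q(G) = 2*G
Q = 28 (Q = 6*(2*2) + 4 = 6*4 + 4 = 24 + 4 = 28)
(Q + Z(-15, L(-2, 3)))² = (28 - 15)² = 13² = 169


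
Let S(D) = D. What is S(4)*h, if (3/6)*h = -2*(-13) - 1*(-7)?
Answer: 264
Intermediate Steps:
h = 66 (h = 2*(-2*(-13) - 1*(-7)) = 2*(26 + 7) = 2*33 = 66)
S(4)*h = 4*66 = 264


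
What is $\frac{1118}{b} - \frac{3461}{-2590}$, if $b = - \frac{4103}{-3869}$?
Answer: $\frac{11217354263}{10626770} \approx 1055.6$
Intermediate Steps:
$b = \frac{4103}{3869}$ ($b = \left(-4103\right) \left(- \frac{1}{3869}\right) = \frac{4103}{3869} \approx 1.0605$)
$\frac{1118}{b} - \frac{3461}{-2590} = \frac{1118}{\frac{4103}{3869}} - \frac{3461}{-2590} = 1118 \cdot \frac{3869}{4103} - - \frac{3461}{2590} = \frac{4325542}{4103} + \frac{3461}{2590} = \frac{11217354263}{10626770}$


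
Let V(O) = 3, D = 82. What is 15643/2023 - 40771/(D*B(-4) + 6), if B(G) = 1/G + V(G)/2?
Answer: -23080705/62713 ≈ -368.04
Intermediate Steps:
B(G) = 3/2 + 1/G (B(G) = 1/G + 3/2 = 3/2 + 1/G)
15643/2023 - 40771/(D*B(-4) + 6) = 15643/2023 - 40771/(82*(3/2 + 1/(-4)) + 6) = 15643*(1/2023) - 40771/(82*(3/2 - 1/4) + 6) = 15643/2023 - 40771/(82*(5/4) + 6) = 15643/2023 - 40771/(205/2 + 6) = 15643/2023 - 40771/217/2 = 15643/2023 - 40771*2/217 = 15643/2023 - 81542/217 = -23080705/62713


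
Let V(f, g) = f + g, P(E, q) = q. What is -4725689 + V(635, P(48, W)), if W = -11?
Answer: -4725065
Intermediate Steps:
-4725689 + V(635, P(48, W)) = -4725689 + (635 - 11) = -4725689 + 624 = -4725065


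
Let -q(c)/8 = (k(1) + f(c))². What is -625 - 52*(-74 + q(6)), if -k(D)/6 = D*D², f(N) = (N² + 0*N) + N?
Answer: 542359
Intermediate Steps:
f(N) = N + N² (f(N) = (N² + 0) + N = N² + N = N + N²)
k(D) = -6*D³ (k(D) = -6*D*D² = -6*D³)
q(c) = -8*(-6 + c*(1 + c))² (q(c) = -8*(-6*1³ + c*(1 + c))² = -8*(-6*1 + c*(1 + c))² = -8*(-6 + c*(1 + c))²)
-625 - 52*(-74 + q(6)) = -625 - 52*(-74 - 8*(-6 + 6*(1 + 6))²) = -625 - 52*(-74 - 8*(-6 + 6*7)²) = -625 - 52*(-74 - 8*(-6 + 42)²) = -625 - 52*(-74 - 8*36²) = -625 - 52*(-74 - 8*1296) = -625 - 52*(-74 - 10368) = -625 - 52*(-10442) = -625 - 1*(-542984) = -625 + 542984 = 542359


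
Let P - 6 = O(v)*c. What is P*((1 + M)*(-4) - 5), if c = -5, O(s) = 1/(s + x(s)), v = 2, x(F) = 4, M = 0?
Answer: -93/2 ≈ -46.500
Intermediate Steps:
O(s) = 1/(4 + s) (O(s) = 1/(s + 4) = 1/(4 + s))
P = 31/6 (P = 6 - 5/(4 + 2) = 6 - 5/6 = 31/6 ≈ 5.1667)
P*((1 + M)*(-4) - 5) = 31*((1 + 0)*(-4) - 5)/6 = 31*(1*(-4) - 5)/6 = 31*(-4 - 5)/6 = (31/6)*(-9) = -93/2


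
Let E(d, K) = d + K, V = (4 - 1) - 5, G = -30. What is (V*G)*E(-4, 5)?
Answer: 60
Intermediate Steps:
V = -2 (V = 3 - 5 = -2)
E(d, K) = K + d
(V*G)*E(-4, 5) = (-2*(-30))*(5 - 4) = 60*1 = 60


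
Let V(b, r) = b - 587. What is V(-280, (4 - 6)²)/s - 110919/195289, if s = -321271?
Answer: -35465742486/62740692319 ≈ -0.56528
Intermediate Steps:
V(b, r) = -587 + b
V(-280, (4 - 6)²)/s - 110919/195289 = (-587 - 280)/(-321271) - 110919/195289 = -867*(-1/321271) - 110919*1/195289 = 867/321271 - 110919/195289 = -35465742486/62740692319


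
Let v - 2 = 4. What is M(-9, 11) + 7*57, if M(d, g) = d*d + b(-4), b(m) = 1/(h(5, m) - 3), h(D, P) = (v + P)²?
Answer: 481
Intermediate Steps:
v = 6 (v = 2 + 4 = 6)
h(D, P) = (6 + P)²
b(m) = 1/(-3 + (6 + m)²) (b(m) = 1/((6 + m)² - 3) = 1/(-3 + (6 + m)²))
M(d, g) = 1 + d² (M(d, g) = d*d + 1/(-3 + (6 - 4)²) = d² + 1/(-3 + 2²) = d² + 1/(-3 + 4) = d² + 1/1 = d² + 1 = 1 + d²)
M(-9, 11) + 7*57 = (1 + (-9)²) + 7*57 = (1 + 81) + 399 = 82 + 399 = 481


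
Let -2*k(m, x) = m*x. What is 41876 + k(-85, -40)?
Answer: 40176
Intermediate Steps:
k(m, x) = -m*x/2
41876 + k(-85, -40) = 41876 - ½*(-85)*(-40) = 41876 - 1700 = 40176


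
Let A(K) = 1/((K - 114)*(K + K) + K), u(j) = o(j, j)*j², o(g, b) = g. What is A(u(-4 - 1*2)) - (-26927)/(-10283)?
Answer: -3832886605/1463723352 ≈ -2.6186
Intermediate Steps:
u(j) = j³ (u(j) = j*j² = j³)
A(K) = 1/(K + 2*K*(-114 + K)) (A(K) = 1/((-114 + K)*(2*K) + K) = 1/(2*K*(-114 + K) + K) = 1/(K + 2*K*(-114 + K)))
A(u(-4 - 1*2)) - (-26927)/(-10283) = 1/(((-4 - 1*2)³)*(-227 + 2*(-4 - 1*2)³)) - (-26927)/(-10283) = 1/(((-4 - 2)³)*(-227 + 2*(-4 - 2)³)) - (-26927)*(-1)/10283 = 1/(((-6)³)*(-227 + 2*(-6)³)) - 1*26927/10283 = 1/((-216)*(-227 + 2*(-216))) - 26927/10283 = -1/(216*(-227 - 432)) - 26927/10283 = -1/216/(-659) - 26927/10283 = -1/216*(-1/659) - 26927/10283 = 1/142344 - 26927/10283 = -3832886605/1463723352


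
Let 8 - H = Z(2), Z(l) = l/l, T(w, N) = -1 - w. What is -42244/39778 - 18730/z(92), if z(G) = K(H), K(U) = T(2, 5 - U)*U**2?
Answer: 369416036/2923683 ≈ 126.35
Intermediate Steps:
Z(l) = 1
H = 7 (H = 8 - 1*1 = 8 - 1 = 7)
K(U) = -3*U**2 (K(U) = (-1 - 1*2)*U**2 = (-1 - 2)*U**2 = -3*U**2)
z(G) = -147 (z(G) = -3*7**2 = -3*49 = -147)
-42244/39778 - 18730/z(92) = -42244/39778 - 18730/(-147) = -42244*1/39778 - 18730*(-1/147) = -21122/19889 + 18730/147 = 369416036/2923683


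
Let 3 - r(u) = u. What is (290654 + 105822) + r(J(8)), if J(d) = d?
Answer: 396471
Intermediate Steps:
r(u) = 3 - u
(290654 + 105822) + r(J(8)) = (290654 + 105822) + (3 - 1*8) = 396476 + (3 - 8) = 396476 - 5 = 396471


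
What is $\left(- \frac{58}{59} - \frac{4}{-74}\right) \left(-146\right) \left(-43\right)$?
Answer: $- \frac{12731784}{2183} \approx -5832.2$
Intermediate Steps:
$\left(- \frac{58}{59} - \frac{4}{-74}\right) \left(-146\right) \left(-43\right) = \left(\left(-58\right) \frac{1}{59} - - \frac{2}{37}\right) \left(-146\right) \left(-43\right) = \left(- \frac{58}{59} + \frac{2}{37}\right) \left(-146\right) \left(-43\right) = \left(- \frac{2028}{2183}\right) \left(-146\right) \left(-43\right) = \frac{296088}{2183} \left(-43\right) = - \frac{12731784}{2183}$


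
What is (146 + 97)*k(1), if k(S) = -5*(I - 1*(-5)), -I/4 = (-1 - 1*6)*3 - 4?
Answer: -127575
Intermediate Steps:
I = 100 (I = -4*((-1 - 1*6)*3 - 4) = -4*((-1 - 6)*3 - 4) = -4*(-7*3 - 4) = -4*(-21 - 4) = -4*(-25) = 100)
k(S) = -525 (k(S) = -5*(100 - 1*(-5)) = -5*(100 + 5) = -5*105 = -525)
(146 + 97)*k(1) = (146 + 97)*(-525) = 243*(-525) = -127575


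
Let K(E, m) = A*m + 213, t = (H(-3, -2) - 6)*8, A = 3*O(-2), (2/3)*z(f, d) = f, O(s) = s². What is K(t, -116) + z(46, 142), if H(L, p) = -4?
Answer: -1110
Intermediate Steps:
z(f, d) = 3*f/2
A = 12 (A = 3*(-2)² = 3*4 = 12)
t = -80 (t = (-4 - 6)*8 = -10*8 = -80)
K(E, m) = 213 + 12*m (K(E, m) = 12*m + 213 = 213 + 12*m)
K(t, -116) + z(46, 142) = (213 + 12*(-116)) + (3/2)*46 = (213 - 1392) + 69 = -1179 + 69 = -1110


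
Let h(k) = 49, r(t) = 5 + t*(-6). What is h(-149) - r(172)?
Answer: 1076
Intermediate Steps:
r(t) = 5 - 6*t
h(-149) - r(172) = 49 - (5 - 6*172) = 49 - (5 - 1032) = 49 - 1*(-1027) = 49 + 1027 = 1076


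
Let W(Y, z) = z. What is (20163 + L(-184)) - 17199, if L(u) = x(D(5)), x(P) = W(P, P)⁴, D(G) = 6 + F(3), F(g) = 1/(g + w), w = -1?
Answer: 75985/16 ≈ 4749.1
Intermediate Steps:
F(g) = 1/(-1 + g) (F(g) = 1/(g - 1) = 1/(-1 + g))
D(G) = 13/2 (D(G) = 6 + 1/(-1 + 3) = 6 + 1/2 = 6 + ½ = 13/2)
x(P) = P⁴
L(u) = 28561/16 (L(u) = (13/2)⁴ = 28561/16)
(20163 + L(-184)) - 17199 = (20163 + 28561/16) - 17199 = 351169/16 - 17199 = 75985/16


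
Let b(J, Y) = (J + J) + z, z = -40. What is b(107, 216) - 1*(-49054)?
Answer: 49228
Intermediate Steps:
b(J, Y) = -40 + 2*J (b(J, Y) = (J + J) - 40 = 2*J - 40 = -40 + 2*J)
b(107, 216) - 1*(-49054) = (-40 + 2*107) - 1*(-49054) = (-40 + 214) + 49054 = 174 + 49054 = 49228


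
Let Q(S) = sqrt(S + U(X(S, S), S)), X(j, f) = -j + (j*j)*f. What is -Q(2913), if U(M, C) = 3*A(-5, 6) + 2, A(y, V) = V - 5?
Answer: -sqrt(2918) ≈ -54.018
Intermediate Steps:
X(j, f) = -j + f*j**2 (X(j, f) = -j + j**2*f = -j + f*j**2)
A(y, V) = -5 + V
U(M, C) = 5 (U(M, C) = 3*(-5 + 6) + 2 = 3*1 + 2 = 3 + 2 = 5)
Q(S) = sqrt(5 + S) (Q(S) = sqrt(S + 5) = sqrt(5 + S))
-Q(2913) = -sqrt(5 + 2913) = -sqrt(2918)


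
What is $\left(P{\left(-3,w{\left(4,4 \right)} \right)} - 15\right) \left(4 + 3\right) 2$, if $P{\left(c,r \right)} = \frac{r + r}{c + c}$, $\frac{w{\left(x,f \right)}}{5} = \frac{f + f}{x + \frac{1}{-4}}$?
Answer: $- \frac{2338}{9} \approx -259.78$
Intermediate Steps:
$w{\left(x,f \right)} = \frac{10 f}{- \frac{1}{4} + x}$ ($w{\left(x,f \right)} = 5 \frac{f + f}{x + \frac{1}{-4}} = 5 \frac{2 f}{x - \frac{1}{4}} = 5 \frac{2 f}{- \frac{1}{4} + x} = \frac{10 f}{- \frac{1}{4} + x}$)
$P{\left(c,r \right)} = \frac{r}{c}$ ($P{\left(c,r \right)} = \frac{2 r}{2 c} = 2 r \frac{1}{2 c} = \frac{r}{c}$)
$\left(P{\left(-3,w{\left(4,4 \right)} \right)} - 15\right) \left(4 + 3\right) 2 = \left(\frac{40 \cdot 4 \frac{1}{-1 + 4 \cdot 4}}{-3} - 15\right) \left(4 + 3\right) 2 = \left(40 \cdot 4 \frac{1}{-1 + 16} \left(- \frac{1}{3}\right) - 15\right) 7 \cdot 2 = \left(40 \cdot 4 \cdot \frac{1}{15} \left(- \frac{1}{3}\right) - 15\right) 14 = \left(\frac{32}{3} \left(- \frac{1}{3}\right) - 15\right) 14 = \left(- \frac{32}{9} - 15\right) 14 = \left(- \frac{167}{9}\right) 14 = - \frac{2338}{9}$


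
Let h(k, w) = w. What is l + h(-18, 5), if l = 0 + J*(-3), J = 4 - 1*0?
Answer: -7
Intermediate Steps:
J = 4 (J = 4 + 0 = 4)
l = -12 (l = 0 + 4*(-3) = 0 - 12 = -12)
l + h(-18, 5) = -12 + 5 = -7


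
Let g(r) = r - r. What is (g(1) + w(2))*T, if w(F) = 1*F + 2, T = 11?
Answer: 44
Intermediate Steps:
w(F) = 2 + F (w(F) = F + 2 = 2 + F)
g(r) = 0
(g(1) + w(2))*T = (0 + (2 + 2))*11 = (0 + 4)*11 = 4*11 = 44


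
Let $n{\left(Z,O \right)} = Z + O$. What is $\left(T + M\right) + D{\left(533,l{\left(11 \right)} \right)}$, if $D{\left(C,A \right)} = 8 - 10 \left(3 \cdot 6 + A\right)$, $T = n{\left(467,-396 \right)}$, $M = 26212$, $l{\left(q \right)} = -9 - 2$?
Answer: $26221$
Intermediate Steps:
$l{\left(q \right)} = -11$ ($l{\left(q \right)} = -9 - 2 = -11$)
$n{\left(Z,O \right)} = O + Z$
$T = 71$ ($T = -396 + 467 = 71$)
$D{\left(C,A \right)} = -172 - 10 A$ ($D{\left(C,A \right)} = 8 - 10 \left(18 + A\right) = 8 - \left(180 + 10 A\right) = -172 - 10 A$)
$\left(T + M\right) + D{\left(533,l{\left(11 \right)} \right)} = \left(71 + 26212\right) - 62 = 26283 + \left(-172 + 110\right) = 26283 - 62 = 26221$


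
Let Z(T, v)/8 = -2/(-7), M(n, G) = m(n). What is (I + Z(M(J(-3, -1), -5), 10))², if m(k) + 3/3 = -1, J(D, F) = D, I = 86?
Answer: 381924/49 ≈ 7794.4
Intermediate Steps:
m(k) = -2 (m(k) = -1 - 1 = -2)
M(n, G) = -2
Z(T, v) = 16/7 (Z(T, v) = 8*(-2/(-7)) = 8*(-2*(-⅐)) = 8*(2/7) = 16/7)
(I + Z(M(J(-3, -1), -5), 10))² = (86 + 16/7)² = (618/7)² = 381924/49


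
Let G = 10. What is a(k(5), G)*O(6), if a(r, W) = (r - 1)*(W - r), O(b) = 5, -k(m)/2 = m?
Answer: -1100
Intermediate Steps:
k(m) = -2*m
a(r, W) = (-1 + r)*(W - r)
a(k(5), G)*O(6) = (-2*5 - 1*10 - (-2*5)² + 10*(-2*5))*5 = (-10 - 10 - 1*(-10)² + 10*(-10))*5 = (-10 - 10 - 1*100 - 100)*5 = (-10 - 10 - 100 - 100)*5 = -220*5 = -1100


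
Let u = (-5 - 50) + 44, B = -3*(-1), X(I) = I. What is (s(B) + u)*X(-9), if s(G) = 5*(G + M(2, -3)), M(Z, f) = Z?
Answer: -126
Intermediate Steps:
B = 3
u = -11 (u = -55 + 44 = -11)
s(G) = 10 + 5*G (s(G) = 5*(G + 2) = 5*(2 + G) = 10 + 5*G)
(s(B) + u)*X(-9) = ((10 + 5*3) - 11)*(-9) = ((10 + 15) - 11)*(-9) = (25 - 11)*(-9) = 14*(-9) = -126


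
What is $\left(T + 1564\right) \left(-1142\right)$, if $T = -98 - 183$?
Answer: $-1465186$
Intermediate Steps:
$T = -281$
$\left(T + 1564\right) \left(-1142\right) = \left(-281 + 1564\right) \left(-1142\right) = 1283 \left(-1142\right) = -1465186$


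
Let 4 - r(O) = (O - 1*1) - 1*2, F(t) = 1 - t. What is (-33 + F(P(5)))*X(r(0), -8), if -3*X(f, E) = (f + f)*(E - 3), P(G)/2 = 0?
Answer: -4928/3 ≈ -1642.7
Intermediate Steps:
P(G) = 0 (P(G) = 2*0 = 0)
r(O) = 7 - O (r(O) = 4 - ((O - 1*1) - 1*2) = 4 - ((O - 1) - 2) = 4 - ((-1 + O) - 2) = 4 - (-3 + O) = 4 + (3 - O) = 7 - O)
X(f, E) = -2*f*(-3 + E)/3 (X(f, E) = -(f + f)*(E - 3)/3 = -2*f*(-3 + E)/3)
(-33 + F(P(5)))*X(r(0), -8) = (-33 + (1 - 1*0))*(2*(7 - 1*0)*(3 - 1*(-8))/3) = (-33 + (1 + 0))*(2*(7 + 0)*(3 + 8)/3) = (-33 + 1)*((⅔)*7*11) = -32*154/3 = -4928/3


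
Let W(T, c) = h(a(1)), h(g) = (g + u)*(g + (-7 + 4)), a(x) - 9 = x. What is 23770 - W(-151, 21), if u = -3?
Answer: 23721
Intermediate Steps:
a(x) = 9 + x
h(g) = (-3 + g)**2 (h(g) = (g - 3)*(g + (-7 + 4)) = (-3 + g)*(g - 3) = (-3 + g)*(-3 + g) = (-3 + g)**2)
W(T, c) = 49 (W(T, c) = 9 + (9 + 1)**2 - 6*(9 + 1) = 9 + 10**2 - 6*10 = 9 + 100 - 60 = 49)
23770 - W(-151, 21) = 23770 - 1*49 = 23770 - 49 = 23721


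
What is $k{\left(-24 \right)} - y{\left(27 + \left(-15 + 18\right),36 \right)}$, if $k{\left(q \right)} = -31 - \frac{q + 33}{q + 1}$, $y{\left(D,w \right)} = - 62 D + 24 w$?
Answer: $\frac{22204}{23} \approx 965.39$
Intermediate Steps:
$k{\left(q \right)} = -31 - \frac{33 + q}{1 + q}$
$k{\left(-24 \right)} - y{\left(27 + \left(-15 + 18\right),36 \right)} = \frac{32 \left(-2 - -24\right)}{1 - 24} - \left(- 62 \left(27 + \left(-15 + 18\right)\right) + 24 \cdot 36\right) = \frac{32 \left(-2 + 24\right)}{-23} - \left(- 62 \left(27 + 3\right) + 864\right) = 32 \left(- \frac{1}{23}\right) 22 - \left(\left(-62\right) 30 + 864\right) = - \frac{704}{23} - \left(-1860 + 864\right) = - \frac{704}{23} - -996 = - \frac{704}{23} + 996 = \frac{22204}{23}$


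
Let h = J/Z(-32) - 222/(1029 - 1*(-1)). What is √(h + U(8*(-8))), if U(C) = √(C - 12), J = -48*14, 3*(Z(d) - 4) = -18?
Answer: √(89058435 + 530450*I*√19)/515 ≈ 18.326 + 0.23785*I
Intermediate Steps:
Z(d) = -2 (Z(d) = 4 + (⅓)*(-18) = 4 - 6 = -2)
J = -672
U(C) = √(-12 + C)
h = 172929/515 (h = -672/(-2) - 222/(1029 - 1*(-1)) = -672*(-½) - 222/(1029 + 1) = 336 - 222/1030 = 336 - 222*1/1030 = 336 - 111/515 = 172929/515 ≈ 335.78)
√(h + U(8*(-8))) = √(172929/515 + √(-12 + 8*(-8))) = √(172929/515 + √(-12 - 64)) = √(172929/515 + √(-76)) = √(172929/515 + 2*I*√19)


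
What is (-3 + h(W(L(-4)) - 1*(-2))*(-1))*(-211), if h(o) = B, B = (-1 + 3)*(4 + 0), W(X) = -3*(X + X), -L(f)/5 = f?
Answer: 2321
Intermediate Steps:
L(f) = -5*f
W(X) = -6*X
B = 8 (B = 2*4 = 8)
h(o) = 8
(-3 + h(W(L(-4)) - 1*(-2))*(-1))*(-211) = (-3 + 8*(-1))*(-211) = (-3 - 8)*(-211) = -11*(-211) = 2321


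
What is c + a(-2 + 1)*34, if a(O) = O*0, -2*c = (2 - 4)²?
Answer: -2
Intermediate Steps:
c = -2 (c = -(2 - 4)²/2 = -½*(-2)² = -½*4 = -2)
a(O) = 0
c + a(-2 + 1)*34 = -2 + 0*34 = -2 + 0 = -2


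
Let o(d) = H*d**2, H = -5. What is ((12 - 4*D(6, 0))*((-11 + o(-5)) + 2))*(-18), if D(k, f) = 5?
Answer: -19296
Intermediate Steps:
o(d) = -5*d**2
((12 - 4*D(6, 0))*((-11 + o(-5)) + 2))*(-18) = ((12 - 4*5)*((-11 - 5*(-5)**2) + 2))*(-18) = ((12 - 20)*((-11 - 5*25) + 2))*(-18) = -8*((-11 - 125) + 2)*(-18) = -8*(-136 + 2)*(-18) = -8*(-134)*(-18) = 1072*(-18) = -19296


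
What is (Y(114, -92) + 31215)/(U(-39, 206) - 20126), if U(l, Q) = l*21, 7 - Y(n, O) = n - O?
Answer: -31016/20945 ≈ -1.4808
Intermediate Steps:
Y(n, O) = 7 + O - n (Y(n, O) = 7 - (n - O) = 7 + (O - n) = 7 + O - n)
U(l, Q) = 21*l
(Y(114, -92) + 31215)/(U(-39, 206) - 20126) = ((7 - 92 - 1*114) + 31215)/(21*(-39) - 20126) = ((7 - 92 - 114) + 31215)/(-819 - 20126) = (-199 + 31215)/(-20945) = 31016*(-1/20945) = -31016/20945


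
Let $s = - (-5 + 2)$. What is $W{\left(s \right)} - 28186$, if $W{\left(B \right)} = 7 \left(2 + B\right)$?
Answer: $-28151$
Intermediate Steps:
$s = 3$ ($s = \left(-1\right) \left(-3\right) = 3$)
$W{\left(B \right)} = 14 + 7 B$
$W{\left(s \right)} - 28186 = \left(14 + 7 \cdot 3\right) - 28186 = \left(14 + 21\right) - 28186 = 35 - 28186 = -28151$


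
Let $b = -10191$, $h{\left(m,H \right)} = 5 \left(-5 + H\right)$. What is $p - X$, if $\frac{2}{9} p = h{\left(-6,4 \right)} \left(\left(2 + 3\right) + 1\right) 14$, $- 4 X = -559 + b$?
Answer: $- \frac{9155}{2} \approx -4577.5$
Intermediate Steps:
$h{\left(m,H \right)} = -25 + 5 H$
$X = \frac{5375}{2}$ ($X = - \frac{-559 - 10191}{4} = \left(- \frac{1}{4}\right) \left(-10750\right) = \frac{5375}{2} \approx 2687.5$)
$p = -1890$ ($p = \frac{9 \left(-25 + 5 \cdot 4\right) \left(\left(2 + 3\right) + 1\right) 14}{2} = \frac{9 \left(-25 + 20\right) \left(5 + 1\right) 14}{2} = \frac{9 \left(-5\right) 6 \cdot 14}{2} = \frac{9 \left(\left(-30\right) 14\right)}{2} = \frac{9}{2} \left(-420\right) = -1890$)
$p - X = -1890 - \frac{5375}{2} = - \frac{9155}{2}$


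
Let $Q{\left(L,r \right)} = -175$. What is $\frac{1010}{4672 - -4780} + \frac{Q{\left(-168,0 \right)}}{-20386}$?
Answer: $\frac{2780495}{24086059} \approx 0.11544$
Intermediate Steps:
$\frac{1010}{4672 - -4780} + \frac{Q{\left(-168,0 \right)}}{-20386} = \frac{1010}{4672 - -4780} - \frac{175}{-20386} = \frac{1010}{4672 + 4780} - - \frac{175}{20386} = \frac{1010}{9452} + \frac{175}{20386} = 1010 \cdot \frac{1}{9452} + \frac{175}{20386} = \frac{505}{4726} + \frac{175}{20386} = \frac{2780495}{24086059}$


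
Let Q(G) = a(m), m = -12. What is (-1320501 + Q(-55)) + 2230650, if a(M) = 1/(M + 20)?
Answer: 7281193/8 ≈ 9.1015e+5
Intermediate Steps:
a(M) = 1/(20 + M)
Q(G) = 1/8 (Q(G) = 1/(20 - 12) = 1/8)
(-1320501 + Q(-55)) + 2230650 = (-1320501 + 1/8) + 2230650 = -10564007/8 + 2230650 = 7281193/8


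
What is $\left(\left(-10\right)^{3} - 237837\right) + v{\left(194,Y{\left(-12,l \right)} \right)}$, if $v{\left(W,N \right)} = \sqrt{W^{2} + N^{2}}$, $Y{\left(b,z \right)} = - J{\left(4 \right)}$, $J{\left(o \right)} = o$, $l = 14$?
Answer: $-238837 + 2 \sqrt{9413} \approx -2.3864 \cdot 10^{5}$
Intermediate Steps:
$Y{\left(b,z \right)} = -4$ ($Y{\left(b,z \right)} = \left(-1\right) 4 = -4$)
$v{\left(W,N \right)} = \sqrt{N^{2} + W^{2}}$
$\left(\left(-10\right)^{3} - 237837\right) + v{\left(194,Y{\left(-12,l \right)} \right)} = \left(\left(-10\right)^{3} - 237837\right) + \sqrt{\left(-4\right)^{2} + 194^{2}} = \left(-1000 - 237837\right) + \sqrt{16 + 37636} = -238837 + \sqrt{37652} = -238837 + 2 \sqrt{9413}$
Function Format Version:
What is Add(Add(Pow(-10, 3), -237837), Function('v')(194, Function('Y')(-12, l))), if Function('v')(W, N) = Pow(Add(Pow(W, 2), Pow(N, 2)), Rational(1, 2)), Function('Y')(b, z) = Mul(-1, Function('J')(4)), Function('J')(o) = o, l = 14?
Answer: Add(-238837, Mul(2, Pow(9413, Rational(1, 2)))) ≈ -2.3864e+5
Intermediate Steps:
Function('Y')(b, z) = -4 (Function('Y')(b, z) = Mul(-1, 4) = -4)
Function('v')(W, N) = Pow(Add(Pow(N, 2), Pow(W, 2)), Rational(1, 2))
Add(Add(Pow(-10, 3), -237837), Function('v')(194, Function('Y')(-12, l))) = Add(Add(Pow(-10, 3), -237837), Pow(Add(Pow(-4, 2), Pow(194, 2)), Rational(1, 2))) = Add(Add(-1000, -237837), Pow(Add(16, 37636), Rational(1, 2))) = Add(-238837, Pow(37652, Rational(1, 2))) = Add(-238837, Mul(2, Pow(9413, Rational(1, 2))))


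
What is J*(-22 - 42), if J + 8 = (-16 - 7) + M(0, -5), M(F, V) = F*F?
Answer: 1984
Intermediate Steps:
M(F, V) = F²
J = -31 (J = -8 + ((-16 - 7) + 0²) = -8 + (-23 + 0) = -8 - 23 = -31)
J*(-22 - 42) = -31*(-22 - 42) = -31*(-64) = 1984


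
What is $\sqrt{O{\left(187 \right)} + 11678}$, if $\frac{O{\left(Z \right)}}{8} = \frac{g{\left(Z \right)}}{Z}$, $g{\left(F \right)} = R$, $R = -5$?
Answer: $\frac{\sqrt{408360502}}{187} \approx 108.06$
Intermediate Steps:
$g{\left(F \right)} = -5$
$O{\left(Z \right)} = - \frac{40}{Z}$ ($O{\left(Z \right)} = 8 \left(- \frac{5}{Z}\right) = - \frac{40}{Z}$)
$\sqrt{O{\left(187 \right)} + 11678} = \sqrt{- \frac{40}{187} + 11678} = \sqrt{\frac{2183746}{187}} = \frac{\sqrt{408360502}}{187}$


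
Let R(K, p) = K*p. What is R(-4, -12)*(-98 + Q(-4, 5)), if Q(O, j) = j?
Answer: -4464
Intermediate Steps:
R(-4, -12)*(-98 + Q(-4, 5)) = (-4*(-12))*(-98 + 5) = 48*(-93) = -4464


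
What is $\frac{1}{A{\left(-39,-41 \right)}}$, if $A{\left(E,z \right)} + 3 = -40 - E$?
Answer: $- \frac{1}{4} \approx -0.25$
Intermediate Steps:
$A{\left(E,z \right)} = -43 - E$ ($A{\left(E,z \right)} = -3 - \left(40 + E\right) = -43 - E$)
$\frac{1}{A{\left(-39,-41 \right)}} = \frac{1}{-43 - -39} = \frac{1}{-43 + 39} = \frac{1}{-4} = - \frac{1}{4}$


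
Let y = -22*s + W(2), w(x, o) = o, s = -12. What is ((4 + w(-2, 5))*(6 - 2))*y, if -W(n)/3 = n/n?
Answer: 9396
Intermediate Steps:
W(n) = -3 (W(n) = -3*n/n = -3*1 = -3)
y = 261 (y = -22*(-12) - 3 = 264 - 3 = 261)
((4 + w(-2, 5))*(6 - 2))*y = ((4 + 5)*(6 - 2))*261 = (9*4)*261 = 36*261 = 9396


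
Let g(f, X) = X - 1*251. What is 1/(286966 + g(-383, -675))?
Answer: 1/286040 ≈ 3.4960e-6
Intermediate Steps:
g(f, X) = -251 + X (g(f, X) = X - 251 = -251 + X)
1/(286966 + g(-383, -675)) = 1/(286966 + (-251 - 675)) = 1/(286966 - 926) = 1/286040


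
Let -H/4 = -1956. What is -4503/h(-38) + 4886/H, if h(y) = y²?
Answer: -185369/74328 ≈ -2.4939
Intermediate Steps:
H = 7824 (H = -4*(-1956) = 7824)
-4503/h(-38) + 4886/H = -4503/((-38)²) + 4886/7824 = -4503/1444 + 4886*(1/7824) = -4503*1/1444 + 2443/3912 = -237/76 + 2443/3912 = -185369/74328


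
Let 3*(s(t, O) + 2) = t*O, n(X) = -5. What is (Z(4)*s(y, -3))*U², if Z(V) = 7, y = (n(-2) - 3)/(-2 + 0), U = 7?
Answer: -2058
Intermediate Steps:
y = 4 (y = (-5 - 3)/(-2 + 0) = -8/(-2) = -8*(-½) = 4)
s(t, O) = -2 + O*t/3 (s(t, O) = -2 + (t*O)/3 = -2 + (O*t)/3 = -2 + O*t/3)
(Z(4)*s(y, -3))*U² = (7*(-2 + (⅓)*(-3)*4))*7² = (7*(-2 - 4))*49 = (7*(-6))*49 = -42*49 = -2058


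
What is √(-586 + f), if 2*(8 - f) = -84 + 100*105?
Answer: I*√5786 ≈ 76.066*I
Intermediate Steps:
f = -5200 (f = 8 - (-84 + 100*105)/2 = 8 - (-84 + 10500)/2 = 8 - ½*10416 = 8 - 5208 = -5200)
√(-586 + f) = √(-586 - 5200) = √(-5786) = I*√5786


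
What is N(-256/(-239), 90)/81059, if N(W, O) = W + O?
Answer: 21766/19373101 ≈ 0.0011235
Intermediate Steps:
N(W, O) = O + W
N(-256/(-239), 90)/81059 = (90 - 256/(-239))/81059 = (90 - 256*(-1/239))*(1/81059) = (90 + 256/239)*(1/81059) = (21766/239)*(1/81059) = 21766/19373101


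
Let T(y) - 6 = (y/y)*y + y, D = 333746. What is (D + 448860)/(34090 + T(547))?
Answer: 391303/17595 ≈ 22.239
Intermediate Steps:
T(y) = 6 + 2*y (T(y) = 6 + ((y/y)*y + y) = 6 + (1*y + y) = 6 + (y + y) = 6 + 2*y)
(D + 448860)/(34090 + T(547)) = (333746 + 448860)/(34090 + (6 + 2*547)) = 782606/(34090 + (6 + 1094)) = 782606/(34090 + 1100) = 782606/35190 = 782606*(1/35190) = 391303/17595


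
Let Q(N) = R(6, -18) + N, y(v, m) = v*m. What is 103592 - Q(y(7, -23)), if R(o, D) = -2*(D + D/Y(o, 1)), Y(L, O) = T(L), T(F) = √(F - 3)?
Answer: 103717 - 12*√3 ≈ 1.0370e+5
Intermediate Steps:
T(F) = √(-3 + F)
Y(L, O) = √(-3 + L)
y(v, m) = m*v
R(o, D) = -2*D - 2*D/√(-3 + o) (R(o, D) = -2*(D + D/(√(-3 + o))) = -2*(D + D/√(-3 + o)) = -2*D - 2*D/√(-3 + o))
Q(N) = 36 + N + 12*√3 (Q(N) = (-2*(-18) - 2*(-18)/√(-3 + 6)) + N = (36 - 2*(-18)/√3) + N = (36 - 2*(-18)*√3/3) + N = (36 + 12*√3) + N = 36 + N + 12*√3)
103592 - Q(y(7, -23)) = 103592 - (36 - 23*7 + 12*√3) = 103592 - (36 - 161 + 12*√3) = 103592 - (-125 + 12*√3) = 103592 + (125 - 12*√3) = 103717 - 12*√3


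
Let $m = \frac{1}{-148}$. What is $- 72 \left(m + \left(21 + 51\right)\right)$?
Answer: $- \frac{191790}{37} \approx -5183.5$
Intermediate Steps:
$m = - \frac{1}{148} \approx -0.0067568$
$- 72 \left(m + \left(21 + 51\right)\right) = - 72 \left(- \frac{1}{148} + \left(21 + 51\right)\right) = - 72 \left(- \frac{1}{148} + 72\right) = \left(-72\right) \frac{10655}{148} = - \frac{191790}{37}$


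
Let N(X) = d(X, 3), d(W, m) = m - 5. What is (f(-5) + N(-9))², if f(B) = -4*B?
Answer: 324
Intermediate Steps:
d(W, m) = -5 + m
N(X) = -2 (N(X) = -5 + 3 = -2)
(f(-5) + N(-9))² = (-4*(-5) - 2)² = (20 - 2)² = 18² = 324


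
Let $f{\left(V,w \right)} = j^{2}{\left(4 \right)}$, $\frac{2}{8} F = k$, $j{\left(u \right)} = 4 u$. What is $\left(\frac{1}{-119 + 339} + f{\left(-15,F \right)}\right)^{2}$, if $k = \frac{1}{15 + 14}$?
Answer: $\frac{3172055041}{48400} \approx 65538.0$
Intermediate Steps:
$k = \frac{1}{29} \approx 0.034483$
$F = \frac{4}{29}$ ($F = 4 \cdot \frac{1}{29} = \frac{4}{29} \approx 0.13793$)
$f{\left(V,w \right)} = 256$ ($f{\left(V,w \right)} = \left(4 \cdot 4\right)^{2} = 16^{2} = 256$)
$\left(\frac{1}{-119 + 339} + f{\left(-15,F \right)}\right)^{2} = \left(\frac{1}{-119 + 339} + 256\right)^{2} = \left(\frac{1}{220} + 256\right)^{2} = \left(\frac{56321}{220}\right)^{2} = \frac{3172055041}{48400}$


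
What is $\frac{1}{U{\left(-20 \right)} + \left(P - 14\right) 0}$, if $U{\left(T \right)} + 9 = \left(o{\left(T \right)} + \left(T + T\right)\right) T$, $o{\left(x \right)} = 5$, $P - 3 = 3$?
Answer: $\frac{1}{691} \approx 0.0014472$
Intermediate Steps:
$P = 6$ ($P = 3 + 3 = 6$)
$U{\left(T \right)} = -9 + T \left(5 + 2 T\right)$ ($U{\left(T \right)} = -9 + \left(5 + \left(T + T\right)\right) T = -9 + \left(5 + 2 T\right) T = -9 + T \left(5 + 2 T\right)$)
$\frac{1}{U{\left(-20 \right)} + \left(P - 14\right) 0} = \frac{1}{\left(-9 + 2 \left(-20\right)^{2} + 5 \left(-20\right)\right) + \left(6 - 14\right) 0} = \frac{1}{\left(-9 + 2 \cdot 400 - 100\right) - 0} = \frac{1}{\left(-9 + 800 - 100\right) + 0} = \frac{1}{691 + 0} = \frac{1}{691}$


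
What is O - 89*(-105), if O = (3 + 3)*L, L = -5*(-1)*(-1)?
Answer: 9315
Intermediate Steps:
L = -5 (L = 5*(-1) = -5)
O = -30 (O = (3 + 3)*(-5) = 6*(-5) = -30)
O - 89*(-105) = -30 - 89*(-105) = -30 + 9345 = 9315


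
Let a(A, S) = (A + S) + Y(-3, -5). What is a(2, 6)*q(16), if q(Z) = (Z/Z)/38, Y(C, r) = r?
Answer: 3/38 ≈ 0.078947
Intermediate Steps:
q(Z) = 1/38 (q(Z) = 1*(1/38) = 1/38)
a(A, S) = -5 + A + S (a(A, S) = (A + S) - 5 = -5 + A + S)
a(2, 6)*q(16) = (-5 + 2 + 6)*(1/38) = 3*(1/38) = 3/38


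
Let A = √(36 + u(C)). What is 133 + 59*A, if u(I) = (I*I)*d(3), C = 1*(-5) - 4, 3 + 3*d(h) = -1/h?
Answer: 133 + 177*I*√6 ≈ 133.0 + 433.56*I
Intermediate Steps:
d(h) = -1 - 1/(3*h) (d(h) = -1 + (-1/h)/3 = -1 - 1/(3*h))
C = -9 (C = -5 - 4 = -9)
u(I) = -10*I²/9 (u(I) = (I*I)*((-⅓ - 1*3)/3) = I²*((-⅓ - 3)/3) = I²*((⅓)*(-10/3)) = I²*(-10/9) = -10*I²/9)
A = 3*I*√6 (A = √(36 - 10/9*(-9)²) = √(36 - 10/9*81) = √(36 - 90) = √(-54) = 3*I*√6 ≈ 7.3485*I)
133 + 59*A = 133 + 59*(3*I*√6) = 133 + 177*I*√6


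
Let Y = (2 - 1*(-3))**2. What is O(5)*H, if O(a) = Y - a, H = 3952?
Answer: 79040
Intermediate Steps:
Y = 25 (Y = (2 + 3)**2 = 5**2 = 25)
O(a) = 25 - a
O(5)*H = (25 - 1*5)*3952 = (25 - 5)*3952 = 20*3952 = 79040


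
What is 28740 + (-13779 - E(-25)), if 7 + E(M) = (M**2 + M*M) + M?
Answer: 13743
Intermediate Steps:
E(M) = -7 + M + 2*M**2 (E(M) = -7 + ((M**2 + M*M) + M) = -7 + ((M**2 + M**2) + M) = -7 + (2*M**2 + M) = -7 + (M + 2*M**2) = -7 + M + 2*M**2)
28740 + (-13779 - E(-25)) = 28740 + (-13779 - (-7 - 25 + 2*(-25)**2)) = 28740 + (-13779 - (-7 - 25 + 2*625)) = 28740 + (-13779 - (-7 - 25 + 1250)) = 28740 + (-13779 - 1*1218) = 28740 + (-13779 - 1218) = 28740 - 14997 = 13743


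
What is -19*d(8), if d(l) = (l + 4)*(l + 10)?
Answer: -4104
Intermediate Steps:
d(l) = (4 + l)*(10 + l)
-19*d(8) = -19*(40 + 8² + 14*8) = -19*(40 + 64 + 112) = -19*216 = -4104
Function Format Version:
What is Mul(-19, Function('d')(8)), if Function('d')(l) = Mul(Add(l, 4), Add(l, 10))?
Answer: -4104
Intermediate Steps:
Function('d')(l) = Mul(Add(4, l), Add(10, l))
Mul(-19, Function('d')(8)) = Mul(-19, Add(40, Pow(8, 2), Mul(14, 8))) = Mul(-19, Add(40, 64, 112)) = Mul(-19, 216) = -4104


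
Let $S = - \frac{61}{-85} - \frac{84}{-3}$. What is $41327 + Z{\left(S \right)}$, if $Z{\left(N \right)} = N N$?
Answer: $\frac{304546056}{7225} \approx 42152.0$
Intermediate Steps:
$S = \frac{2441}{85}$ ($S = \left(-61\right) \left(- \frac{1}{85}\right) - -28 = \frac{61}{85} + 28 = \frac{2441}{85} \approx 28.718$)
$Z{\left(N \right)} = N^{2}$
$41327 + Z{\left(S \right)} = 41327 + \left(\frac{2441}{85}\right)^{2} = 41327 + \frac{5958481}{7225} = \frac{304546056}{7225}$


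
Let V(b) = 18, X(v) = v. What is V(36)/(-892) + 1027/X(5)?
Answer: 457997/2230 ≈ 205.38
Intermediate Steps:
V(36)/(-892) + 1027/X(5) = 18/(-892) + 1027/5 = 18*(-1/892) + 1027*(⅕) = -9/446 + 1027/5 = 457997/2230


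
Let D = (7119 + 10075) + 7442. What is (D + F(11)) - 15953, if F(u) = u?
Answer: 8694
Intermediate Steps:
D = 24636 (D = 17194 + 7442 = 24636)
(D + F(11)) - 15953 = (24636 + 11) - 15953 = 24647 - 15953 = 8694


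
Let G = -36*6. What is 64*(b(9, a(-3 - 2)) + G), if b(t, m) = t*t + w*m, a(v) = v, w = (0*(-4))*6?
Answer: -8640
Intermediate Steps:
w = 0 (w = 0*6 = 0)
b(t, m) = t**2 (b(t, m) = t*t + 0*m = t**2 + 0 = t**2)
G = -216
64*(b(9, a(-3 - 2)) + G) = 64*(9**2 - 216) = 64*(81 - 216) = 64*(-135) = -8640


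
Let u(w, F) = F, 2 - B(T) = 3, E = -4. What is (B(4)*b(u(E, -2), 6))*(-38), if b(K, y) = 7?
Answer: 266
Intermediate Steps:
B(T) = -1 (B(T) = 2 - 1*3 = 2 - 3 = -1)
(B(4)*b(u(E, -2), 6))*(-38) = -1*7*(-38) = -7*(-38) = 266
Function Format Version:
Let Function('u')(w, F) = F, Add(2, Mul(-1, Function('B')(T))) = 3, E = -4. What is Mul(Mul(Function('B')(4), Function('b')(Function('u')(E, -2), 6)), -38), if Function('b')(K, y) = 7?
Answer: 266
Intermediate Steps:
Function('B')(T) = -1 (Function('B')(T) = Add(2, Mul(-1, 3)) = Add(2, -3) = -1)
Mul(Mul(Function('B')(4), Function('b')(Function('u')(E, -2), 6)), -38) = Mul(Mul(-1, 7), -38) = Mul(-7, -38) = 266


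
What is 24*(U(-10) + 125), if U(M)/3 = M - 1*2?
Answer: 2136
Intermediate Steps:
U(M) = -6 + 3*M (U(M) = 3*(M - 1*2) = 3*(M - 2) = 3*(-2 + M) = -6 + 3*M)
24*(U(-10) + 125) = 24*((-6 + 3*(-10)) + 125) = 24*((-6 - 30) + 125) = 24*(-36 + 125) = 24*89 = 2136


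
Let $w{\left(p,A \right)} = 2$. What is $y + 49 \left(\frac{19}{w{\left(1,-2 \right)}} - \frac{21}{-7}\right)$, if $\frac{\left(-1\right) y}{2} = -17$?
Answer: $\frac{1293}{2} \approx 646.5$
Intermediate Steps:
$y = 34$ ($y = \left(-2\right) \left(-17\right) = 34$)
$y + 49 \left(\frac{19}{w{\left(1,-2 \right)}} - \frac{21}{-7}\right) = 34 + 49 \left(\frac{19}{2} - \frac{21}{-7}\right) = 34 + 49 \left(19 \cdot \frac{1}{2} - -3\right) = 34 + 49 \left(\frac{19}{2} + 3\right) = 34 + 49 \cdot \frac{25}{2} = 34 + \frac{1225}{2} = \frac{1293}{2}$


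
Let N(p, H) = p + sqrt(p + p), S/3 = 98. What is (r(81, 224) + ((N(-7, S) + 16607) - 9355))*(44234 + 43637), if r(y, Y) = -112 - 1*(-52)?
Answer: 631353135 + 87871*I*sqrt(14) ≈ 6.3135e+8 + 3.2878e+5*I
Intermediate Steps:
S = 294 (S = 3*98 = 294)
N(p, H) = p + sqrt(2)*sqrt(p) (N(p, H) = p + sqrt(2*p) = p + sqrt(2)*sqrt(p))
r(y, Y) = -60 (r(y, Y) = -112 + 52 = -60)
(r(81, 224) + ((N(-7, S) + 16607) - 9355))*(44234 + 43637) = (-60 + (((-7 + sqrt(2)*sqrt(-7)) + 16607) - 9355))*(44234 + 43637) = (-60 + (((-7 + sqrt(2)*(I*sqrt(7))) + 16607) - 9355))*87871 = (-60 + (((-7 + I*sqrt(14)) + 16607) - 9355))*87871 = (-60 + ((16600 + I*sqrt(14)) - 9355))*87871 = (-60 + (7245 + I*sqrt(14)))*87871 = (7185 + I*sqrt(14))*87871 = 631353135 + 87871*I*sqrt(14)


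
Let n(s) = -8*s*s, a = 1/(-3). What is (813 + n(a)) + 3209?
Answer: 36190/9 ≈ 4021.1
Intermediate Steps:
a = -⅓ ≈ -0.33333
n(s) = -8*s²
(813 + n(a)) + 3209 = (813 - 8*(-⅓)²) + 3209 = (813 - 8*⅑) + 3209 = (813 - 8/9) + 3209 = 7309/9 + 3209 = 36190/9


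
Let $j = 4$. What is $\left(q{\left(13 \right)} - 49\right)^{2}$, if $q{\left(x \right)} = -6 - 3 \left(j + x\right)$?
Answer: $11236$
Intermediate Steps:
$q{\left(x \right)} = -18 - 3 x$ ($q{\left(x \right)} = -6 - 3 \left(4 + x\right) = -6 - \left(12 + 3 x\right) = -18 - 3 x$)
$\left(q{\left(13 \right)} - 49\right)^{2} = \left(\left(-18 - 39\right) - 49\right)^{2} = \left(-57 - 49\right)^{2} = \left(-106\right)^{2} = 11236$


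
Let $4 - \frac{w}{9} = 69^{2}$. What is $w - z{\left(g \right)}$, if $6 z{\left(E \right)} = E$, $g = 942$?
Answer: $-42970$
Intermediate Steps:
$w = -42813$ ($w = 36 - 9 \cdot 69^{2} = 36 - 42849 = -42813$)
$z{\left(E \right)} = \frac{E}{6}$
$w - z{\left(g \right)} = -42813 - \frac{1}{6} \cdot 942 = -42813 - 157 = -42970$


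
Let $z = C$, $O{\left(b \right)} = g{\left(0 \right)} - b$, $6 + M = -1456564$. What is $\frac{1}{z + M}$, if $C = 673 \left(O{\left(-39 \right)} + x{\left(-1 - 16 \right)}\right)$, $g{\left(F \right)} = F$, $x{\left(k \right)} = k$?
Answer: $- \frac{1}{1441764} \approx -6.936 \cdot 10^{-7}$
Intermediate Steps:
$M = -1456570$ ($M = -6 - 1456564 = -1456570$)
$O{\left(b \right)} = - b$ ($O{\left(b \right)} = 0 - b = - b$)
$C = 14806$ ($C = 673 \left(\left(-1\right) \left(-39\right) - 17\right) = 673 \left(39 - 17\right) = 673 \cdot 22 = 14806$)
$z = 14806$
$\frac{1}{z + M} = \frac{1}{14806 - 1456570} = \frac{1}{-1441764} = - \frac{1}{1441764}$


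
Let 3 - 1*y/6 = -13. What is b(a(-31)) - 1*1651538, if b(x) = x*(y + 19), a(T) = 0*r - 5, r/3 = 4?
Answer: -1652113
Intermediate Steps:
r = 12 (r = 3*4 = 12)
y = 96 (y = 18 - 6*(-13) = 18 + 78 = 96)
a(T) = -5 (a(T) = 0*12 - 5 = 0 - 5 = -5)
b(x) = 115*x (b(x) = x*(96 + 19) = x*115 = 115*x)
b(a(-31)) - 1*1651538 = 115*(-5) - 1*1651538 = -575 - 1651538 = -1652113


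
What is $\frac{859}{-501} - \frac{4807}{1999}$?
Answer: $- \frac{4125448}{1001499} \approx -4.1193$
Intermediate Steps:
$\frac{859}{-501} - \frac{4807}{1999} = 859 \left(- \frac{1}{501}\right) - \frac{4807}{1999} = - \frac{859}{501} - \frac{4807}{1999} = - \frac{4125448}{1001499}$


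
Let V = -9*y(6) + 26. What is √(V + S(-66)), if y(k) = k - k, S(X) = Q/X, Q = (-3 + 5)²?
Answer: 2*√7062/33 ≈ 5.0931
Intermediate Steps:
Q = 4 (Q = 2² = 4)
S(X) = 4/X
y(k) = 0
V = 26 (V = -9*0 + 26 = 0 + 26 = 26)
√(V + S(-66)) = √(26 + 4/(-66)) = √(26 + 4*(-1/66)) = √(26 - 2/33) = √(856/33) = 2*√7062/33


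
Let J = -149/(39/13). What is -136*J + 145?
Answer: 20699/3 ≈ 6899.7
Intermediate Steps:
J = -149/3 (J = -149/(39*(1/13)) = -149/3 ≈ -49.667)
-136*J + 145 = -136*(-149/3) + 145 = 20264/3 + 145 = 20699/3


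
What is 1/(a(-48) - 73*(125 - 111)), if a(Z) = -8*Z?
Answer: -1/638 ≈ -0.0015674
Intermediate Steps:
1/(a(-48) - 73*(125 - 111)) = 1/(-8*(-48) - 73*(125 - 111)) = 1/(384 - 73*14) = 1/(384 - 1022) = 1/(-638) = -1/638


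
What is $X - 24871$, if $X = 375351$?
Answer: $350480$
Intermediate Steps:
$X - 24871 = 375351 - 24871 = 350480$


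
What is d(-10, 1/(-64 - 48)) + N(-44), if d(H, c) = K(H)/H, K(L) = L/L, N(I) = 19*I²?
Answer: 367839/10 ≈ 36784.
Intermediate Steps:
K(L) = 1
d(H, c) = 1/H
d(-10, 1/(-64 - 48)) + N(-44) = 1/(-10) + 19*(-44)² = -⅒ + 19*1936 = -⅒ + 36784 = 367839/10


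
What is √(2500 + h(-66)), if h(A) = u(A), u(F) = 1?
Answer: √2501 ≈ 50.010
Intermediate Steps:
h(A) = 1
√(2500 + h(-66)) = √(2500 + 1) = √2501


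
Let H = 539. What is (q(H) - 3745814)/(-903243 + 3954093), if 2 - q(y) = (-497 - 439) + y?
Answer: -749083/610170 ≈ -1.2277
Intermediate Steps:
q(y) = 938 - y (q(y) = 2 - ((-497 - 439) + y) = 2 - (-936 + y) = 2 + (936 - y) = 938 - y)
(q(H) - 3745814)/(-903243 + 3954093) = ((938 - 1*539) - 3745814)/(-903243 + 3954093) = ((938 - 539) - 3745814)/3050850 = (399 - 3745814)*(1/3050850) = -3745415*1/3050850 = -749083/610170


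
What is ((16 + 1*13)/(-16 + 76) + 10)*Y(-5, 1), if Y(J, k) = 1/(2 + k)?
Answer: 629/180 ≈ 3.4944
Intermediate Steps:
((16 + 1*13)/(-16 + 76) + 10)*Y(-5, 1) = ((16 + 1*13)/(-16 + 76) + 10)/(2 + 1) = ((16 + 13)/60 + 10)/3 = (29*(1/60) + 10)*(1/3) = (29/60 + 10)*(1/3) = (629/60)*(1/3) = 629/180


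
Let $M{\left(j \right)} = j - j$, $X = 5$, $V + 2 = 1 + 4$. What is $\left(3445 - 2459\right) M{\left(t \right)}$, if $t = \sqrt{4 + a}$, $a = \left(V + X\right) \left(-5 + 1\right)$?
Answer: $0$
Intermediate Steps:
$V = 3$ ($V = -2 + \left(1 + 4\right) = -2 + 5 = 3$)
$a = -32$ ($a = \left(3 + 5\right) \left(-5 + 1\right) = 8 \left(-4\right) = -32$)
$t = 2 i \sqrt{7}$ ($t = \sqrt{4 - 32} = \sqrt{-28} = 2 i \sqrt{7} \approx 5.2915 i$)
$M{\left(j \right)} = 0$
$\left(3445 - 2459\right) M{\left(t \right)} = \left(3445 - 2459\right) 0 = 986 \cdot 0 = 0$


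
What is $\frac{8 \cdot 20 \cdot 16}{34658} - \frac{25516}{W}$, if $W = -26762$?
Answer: $\frac{238211062}{231879349} \approx 1.0273$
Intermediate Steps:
$\frac{8 \cdot 20 \cdot 16}{34658} - \frac{25516}{W} = \frac{8 \cdot 20 \cdot 16}{34658} - \frac{25516}{-26762} = 160 \cdot 16 \cdot \frac{1}{34658} - - \frac{12758}{13381} = 2560 \cdot \frac{1}{34658} + \frac{12758}{13381} = \frac{1280}{17329} + \frac{12758}{13381} = \frac{238211062}{231879349}$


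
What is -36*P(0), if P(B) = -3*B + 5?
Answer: -180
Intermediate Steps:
P(B) = 5 - 3*B
-36*P(0) = -36*(5 - 3*0) = -36*(5 + 0) = -36*5 = -180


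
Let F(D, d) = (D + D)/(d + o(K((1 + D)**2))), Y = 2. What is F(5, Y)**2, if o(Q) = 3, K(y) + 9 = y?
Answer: 4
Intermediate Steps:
K(y) = -9 + y
F(D, d) = 2*D/(3 + d) (F(D, d) = (D + D)/(d + 3) = (2*D)/(3 + d) = 2*D/(3 + d))
F(5, Y)**2 = (2*5/(3 + 2))**2 = (2*5/5)**2 = (2*5*(1/5))**2 = 2**2 = 4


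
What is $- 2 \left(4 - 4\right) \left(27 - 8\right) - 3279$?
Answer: $-3279$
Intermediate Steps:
$- 2 \left(4 - 4\right) \left(27 - 8\right) - 3279 = \left(-2\right) 0 \cdot 19 - 3279 = 0 \cdot 19 - 3279 = 0 - 3279 = -3279$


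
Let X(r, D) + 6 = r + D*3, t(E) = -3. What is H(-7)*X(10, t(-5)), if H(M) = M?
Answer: 35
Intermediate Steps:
X(r, D) = -6 + r + 3*D (X(r, D) = -6 + (r + D*3) = -6 + (r + 3*D) = -6 + r + 3*D)
H(-7)*X(10, t(-5)) = -7*(-6 + 10 + 3*(-3)) = -7*(-6 + 10 - 9) = -7*(-5) = 35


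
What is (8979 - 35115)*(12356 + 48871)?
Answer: -1600228872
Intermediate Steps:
(8979 - 35115)*(12356 + 48871) = -26136*61227 = -1600228872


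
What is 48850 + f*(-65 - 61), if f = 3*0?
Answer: 48850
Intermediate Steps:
f = 0
48850 + f*(-65 - 61) = 48850 + 0*(-65 - 61) = 48850 + 0*(-126) = 48850 + 0 = 48850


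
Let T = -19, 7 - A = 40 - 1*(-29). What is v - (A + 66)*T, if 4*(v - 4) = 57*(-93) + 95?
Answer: -2443/2 ≈ -1221.5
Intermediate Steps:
A = -62 (A = 7 - (40 - 1*(-29)) = 7 - (40 + 29) = 7 - 1*69 = 7 - 69 = -62)
v = -2595/2 (v = 4 + (57*(-93) + 95)/4 = 4 + (-5301 + 95)/4 = 4 + (¼)*(-5206) = 4 - 2603/2 = -2595/2 ≈ -1297.5)
v - (A + 66)*T = -2595/2 - (-62 + 66)*(-19) = -2595/2 - 4*(-19) = -2595/2 - 1*(-76) = -2595/2 + 76 = -2443/2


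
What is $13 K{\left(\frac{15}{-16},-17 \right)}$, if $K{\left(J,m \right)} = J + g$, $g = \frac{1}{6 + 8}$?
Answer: $- \frac{1261}{112} \approx -11.259$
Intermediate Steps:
$g = \frac{1}{14} \approx 0.071429$
$K{\left(J,m \right)} = \frac{1}{14} + J$ ($K{\left(J,m \right)} = J + \frac{1}{14} = \frac{1}{14} + J$)
$13 K{\left(\frac{15}{-16},-17 \right)} = 13 \left(\frac{1}{14} + \frac{15}{-16}\right) = 13 \left(\frac{1}{14} + 15 \left(- \frac{1}{16}\right)\right) = 13 \left(\frac{1}{14} - \frac{15}{16}\right) = 13 \left(- \frac{97}{112}\right) = - \frac{1261}{112}$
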